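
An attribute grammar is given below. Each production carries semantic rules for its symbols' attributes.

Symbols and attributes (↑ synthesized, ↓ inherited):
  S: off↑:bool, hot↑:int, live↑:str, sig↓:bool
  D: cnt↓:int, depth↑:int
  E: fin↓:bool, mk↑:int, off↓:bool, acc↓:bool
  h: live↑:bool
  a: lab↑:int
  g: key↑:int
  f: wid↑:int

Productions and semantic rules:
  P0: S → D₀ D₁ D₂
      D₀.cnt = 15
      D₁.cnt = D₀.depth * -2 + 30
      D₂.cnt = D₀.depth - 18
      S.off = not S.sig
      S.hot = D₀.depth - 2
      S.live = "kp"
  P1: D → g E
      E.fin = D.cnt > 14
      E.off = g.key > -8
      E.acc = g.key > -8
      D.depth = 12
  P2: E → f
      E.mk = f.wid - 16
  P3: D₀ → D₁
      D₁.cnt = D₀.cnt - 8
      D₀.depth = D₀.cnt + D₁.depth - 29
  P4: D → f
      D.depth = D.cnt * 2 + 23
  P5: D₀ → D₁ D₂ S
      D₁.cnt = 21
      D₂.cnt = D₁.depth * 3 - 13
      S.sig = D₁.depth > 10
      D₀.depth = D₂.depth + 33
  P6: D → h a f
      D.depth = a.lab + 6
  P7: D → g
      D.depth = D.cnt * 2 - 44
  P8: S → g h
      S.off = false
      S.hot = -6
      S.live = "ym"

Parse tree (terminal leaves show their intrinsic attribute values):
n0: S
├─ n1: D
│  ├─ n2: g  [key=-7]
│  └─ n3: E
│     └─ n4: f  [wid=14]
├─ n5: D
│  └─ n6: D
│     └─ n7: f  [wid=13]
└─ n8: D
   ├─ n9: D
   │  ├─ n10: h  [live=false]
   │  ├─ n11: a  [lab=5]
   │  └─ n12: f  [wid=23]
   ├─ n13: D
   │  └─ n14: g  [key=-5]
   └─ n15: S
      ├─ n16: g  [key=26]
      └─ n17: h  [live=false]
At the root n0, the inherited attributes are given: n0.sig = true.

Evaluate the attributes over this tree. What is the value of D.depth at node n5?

-4

1. n0.sig = true  [given at root]
2. n1.cnt = 15  [15]
3. n2.key = -7  [terminal]
4. n3.fin = true  [D.cnt > 14]
5. n3.off = true  [g.key > -8]
6. n3.acc = true  [g.key > -8]
7. n4.wid = 14  [terminal]
8. n3.mk = -2  [f.wid - 16]
9. n1.depth = 12  [12]
10. n5.cnt = 6  [D₀.depth * -2 + 30]
11. n6.cnt = -2  [D₀.cnt - 8]
12. n7.wid = 13  [terminal]
13. n6.depth = 19  [D.cnt * 2 + 23]
14. n5.depth = -4  [D₀.cnt + D₁.depth - 29]
15. n8.cnt = -6  [D₀.depth - 18]
16. n9.cnt = 21  [21]
17. n10.live = false  [terminal]
18. n11.lab = 5  [terminal]
19. n12.wid = 23  [terminal]
20. n9.depth = 11  [a.lab + 6]
21. n13.cnt = 20  [D₁.depth * 3 - 13]
22. n14.key = -5  [terminal]
23. n13.depth = -4  [D.cnt * 2 - 44]
24. n15.sig = true  [D₁.depth > 10]
25. n16.key = 26  [terminal]
26. n17.live = false  [terminal]
27. n15.off = false  [false]
28. n15.hot = -6  [-6]
29. n15.live = "ym"  ["ym"]
30. n8.depth = 29  [D₂.depth + 33]
31. n0.off = false  [not S.sig]
32. n0.hot = 10  [D₀.depth - 2]
33. n0.live = "kp"  ["kp"]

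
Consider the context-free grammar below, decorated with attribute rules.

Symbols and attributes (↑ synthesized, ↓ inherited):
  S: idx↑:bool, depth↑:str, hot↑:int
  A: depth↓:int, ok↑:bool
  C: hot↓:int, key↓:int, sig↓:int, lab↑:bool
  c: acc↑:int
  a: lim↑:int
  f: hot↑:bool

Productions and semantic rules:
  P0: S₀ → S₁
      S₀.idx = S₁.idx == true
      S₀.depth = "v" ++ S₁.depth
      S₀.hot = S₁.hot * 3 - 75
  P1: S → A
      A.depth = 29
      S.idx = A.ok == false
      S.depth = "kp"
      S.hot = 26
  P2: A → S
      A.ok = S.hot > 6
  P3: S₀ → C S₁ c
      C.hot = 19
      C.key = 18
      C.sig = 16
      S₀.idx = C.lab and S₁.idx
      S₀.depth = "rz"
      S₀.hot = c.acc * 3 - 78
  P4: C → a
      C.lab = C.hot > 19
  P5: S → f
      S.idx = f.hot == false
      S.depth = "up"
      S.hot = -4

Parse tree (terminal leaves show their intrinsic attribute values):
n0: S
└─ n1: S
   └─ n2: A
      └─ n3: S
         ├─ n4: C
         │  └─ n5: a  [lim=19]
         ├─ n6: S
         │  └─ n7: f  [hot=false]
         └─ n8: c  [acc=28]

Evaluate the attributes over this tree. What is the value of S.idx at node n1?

true

1. n2.depth = 29  [29]
2. n4.hot = 19  [19]
3. n4.key = 18  [18]
4. n4.sig = 16  [16]
5. n5.lim = 19  [terminal]
6. n4.lab = false  [C.hot > 19]
7. n7.hot = false  [terminal]
8. n6.idx = true  [f.hot == false]
9. n6.depth = "up"  ["up"]
10. n6.hot = -4  [-4]
11. n8.acc = 28  [terminal]
12. n3.idx = false  [C.lab and S₁.idx]
13. n3.depth = "rz"  ["rz"]
14. n3.hot = 6  [c.acc * 3 - 78]
15. n2.ok = false  [S.hot > 6]
16. n1.idx = true  [A.ok == false]
17. n1.depth = "kp"  ["kp"]
18. n1.hot = 26  [26]
19. n0.idx = true  [S₁.idx == true]
20. n0.depth = "vkp"  ["v" ++ S₁.depth]
21. n0.hot = 3  [S₁.hot * 3 - 75]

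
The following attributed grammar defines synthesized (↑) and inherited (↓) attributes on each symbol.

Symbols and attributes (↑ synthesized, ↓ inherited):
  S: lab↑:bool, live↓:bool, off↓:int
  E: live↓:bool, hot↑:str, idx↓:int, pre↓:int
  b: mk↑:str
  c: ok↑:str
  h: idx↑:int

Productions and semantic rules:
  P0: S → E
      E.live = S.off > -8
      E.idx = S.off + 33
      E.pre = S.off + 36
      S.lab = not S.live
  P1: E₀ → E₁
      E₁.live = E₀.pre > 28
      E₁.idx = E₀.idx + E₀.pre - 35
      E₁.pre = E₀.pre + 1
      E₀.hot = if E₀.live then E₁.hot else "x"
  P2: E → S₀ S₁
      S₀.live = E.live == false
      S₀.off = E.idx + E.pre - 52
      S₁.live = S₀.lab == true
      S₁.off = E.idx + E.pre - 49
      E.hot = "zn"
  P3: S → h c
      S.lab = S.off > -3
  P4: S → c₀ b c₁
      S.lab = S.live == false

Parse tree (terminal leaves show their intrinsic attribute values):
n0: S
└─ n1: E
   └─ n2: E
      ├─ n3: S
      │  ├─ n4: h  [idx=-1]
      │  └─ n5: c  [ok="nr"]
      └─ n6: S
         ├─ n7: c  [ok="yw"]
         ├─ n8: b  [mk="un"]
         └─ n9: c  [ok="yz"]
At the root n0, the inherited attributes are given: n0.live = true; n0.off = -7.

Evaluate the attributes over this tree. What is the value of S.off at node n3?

-2

1. n0.live = true  [given at root]
2. n0.off = -7  [given at root]
3. n1.live = true  [S.off > -8]
4. n1.idx = 26  [S.off + 33]
5. n1.pre = 29  [S.off + 36]
6. n2.live = true  [E₀.pre > 28]
7. n2.idx = 20  [E₀.idx + E₀.pre - 35]
8. n2.pre = 30  [E₀.pre + 1]
9. n3.live = false  [E.live == false]
10. n3.off = -2  [E.idx + E.pre - 52]
11. n4.idx = -1  [terminal]
12. n5.ok = "nr"  [terminal]
13. n3.lab = true  [S.off > -3]
14. n6.live = true  [S₀.lab == true]
15. n6.off = 1  [E.idx + E.pre - 49]
16. n7.ok = "yw"  [terminal]
17. n8.mk = "un"  [terminal]
18. n9.ok = "yz"  [terminal]
19. n6.lab = false  [S.live == false]
20. n2.hot = "zn"  ["zn"]
21. n1.hot = "zn"  [if E₀.live then E₁.hot else "x"]
22. n0.lab = false  [not S.live]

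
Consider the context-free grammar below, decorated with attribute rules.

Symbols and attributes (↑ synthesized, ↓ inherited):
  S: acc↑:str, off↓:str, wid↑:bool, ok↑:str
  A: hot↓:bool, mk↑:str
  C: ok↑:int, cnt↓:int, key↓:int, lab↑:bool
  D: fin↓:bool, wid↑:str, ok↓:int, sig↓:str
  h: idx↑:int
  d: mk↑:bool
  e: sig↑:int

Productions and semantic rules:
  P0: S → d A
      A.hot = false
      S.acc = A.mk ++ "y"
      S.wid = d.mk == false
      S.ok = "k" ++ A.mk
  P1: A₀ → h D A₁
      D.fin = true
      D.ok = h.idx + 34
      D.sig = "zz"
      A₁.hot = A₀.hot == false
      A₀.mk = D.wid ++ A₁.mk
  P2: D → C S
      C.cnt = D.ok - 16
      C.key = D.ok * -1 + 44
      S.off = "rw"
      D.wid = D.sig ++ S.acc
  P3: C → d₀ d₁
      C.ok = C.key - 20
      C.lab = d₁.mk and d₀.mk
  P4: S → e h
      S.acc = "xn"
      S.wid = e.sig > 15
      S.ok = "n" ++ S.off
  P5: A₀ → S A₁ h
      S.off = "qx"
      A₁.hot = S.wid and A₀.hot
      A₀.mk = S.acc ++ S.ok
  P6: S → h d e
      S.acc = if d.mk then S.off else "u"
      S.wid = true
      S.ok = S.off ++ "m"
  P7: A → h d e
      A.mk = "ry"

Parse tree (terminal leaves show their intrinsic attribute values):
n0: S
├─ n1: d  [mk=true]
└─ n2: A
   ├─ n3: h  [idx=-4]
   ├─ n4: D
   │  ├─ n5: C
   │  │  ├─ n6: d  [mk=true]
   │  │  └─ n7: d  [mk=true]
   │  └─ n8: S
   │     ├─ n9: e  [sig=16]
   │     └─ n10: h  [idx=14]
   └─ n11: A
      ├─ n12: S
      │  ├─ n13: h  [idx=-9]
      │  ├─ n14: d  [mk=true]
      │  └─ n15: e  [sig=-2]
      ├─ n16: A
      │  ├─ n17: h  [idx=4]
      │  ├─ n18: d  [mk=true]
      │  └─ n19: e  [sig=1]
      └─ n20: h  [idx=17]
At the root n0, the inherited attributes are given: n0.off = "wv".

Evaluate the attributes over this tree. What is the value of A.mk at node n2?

"zzxnqxqxm"

1. n0.off = "wv"  [given at root]
2. n1.mk = true  [terminal]
3. n2.hot = false  [false]
4. n3.idx = -4  [terminal]
5. n4.fin = true  [true]
6. n4.ok = 30  [h.idx + 34]
7. n4.sig = "zz"  ["zz"]
8. n5.cnt = 14  [D.ok - 16]
9. n5.key = 14  [D.ok * -1 + 44]
10. n6.mk = true  [terminal]
11. n7.mk = true  [terminal]
12. n5.ok = -6  [C.key - 20]
13. n5.lab = true  [d₁.mk and d₀.mk]
14. n8.off = "rw"  ["rw"]
15. n9.sig = 16  [terminal]
16. n10.idx = 14  [terminal]
17. n8.acc = "xn"  ["xn"]
18. n8.wid = true  [e.sig > 15]
19. n8.ok = "nrw"  ["n" ++ S.off]
20. n4.wid = "zzxn"  [D.sig ++ S.acc]
21. n11.hot = true  [A₀.hot == false]
22. n12.off = "qx"  ["qx"]
23. n13.idx = -9  [terminal]
24. n14.mk = true  [terminal]
25. n15.sig = -2  [terminal]
26. n12.acc = "qx"  [if d.mk then S.off else "u"]
27. n12.wid = true  [true]
28. n12.ok = "qxm"  [S.off ++ "m"]
29. n16.hot = true  [S.wid and A₀.hot]
30. n17.idx = 4  [terminal]
31. n18.mk = true  [terminal]
32. n19.sig = 1  [terminal]
33. n16.mk = "ry"  ["ry"]
34. n20.idx = 17  [terminal]
35. n11.mk = "qxqxm"  [S.acc ++ S.ok]
36. n2.mk = "zzxnqxqxm"  [D.wid ++ A₁.mk]
37. n0.acc = "zzxnqxqxmy"  [A.mk ++ "y"]
38. n0.wid = false  [d.mk == false]
39. n0.ok = "kzzxnqxqxm"  ["k" ++ A.mk]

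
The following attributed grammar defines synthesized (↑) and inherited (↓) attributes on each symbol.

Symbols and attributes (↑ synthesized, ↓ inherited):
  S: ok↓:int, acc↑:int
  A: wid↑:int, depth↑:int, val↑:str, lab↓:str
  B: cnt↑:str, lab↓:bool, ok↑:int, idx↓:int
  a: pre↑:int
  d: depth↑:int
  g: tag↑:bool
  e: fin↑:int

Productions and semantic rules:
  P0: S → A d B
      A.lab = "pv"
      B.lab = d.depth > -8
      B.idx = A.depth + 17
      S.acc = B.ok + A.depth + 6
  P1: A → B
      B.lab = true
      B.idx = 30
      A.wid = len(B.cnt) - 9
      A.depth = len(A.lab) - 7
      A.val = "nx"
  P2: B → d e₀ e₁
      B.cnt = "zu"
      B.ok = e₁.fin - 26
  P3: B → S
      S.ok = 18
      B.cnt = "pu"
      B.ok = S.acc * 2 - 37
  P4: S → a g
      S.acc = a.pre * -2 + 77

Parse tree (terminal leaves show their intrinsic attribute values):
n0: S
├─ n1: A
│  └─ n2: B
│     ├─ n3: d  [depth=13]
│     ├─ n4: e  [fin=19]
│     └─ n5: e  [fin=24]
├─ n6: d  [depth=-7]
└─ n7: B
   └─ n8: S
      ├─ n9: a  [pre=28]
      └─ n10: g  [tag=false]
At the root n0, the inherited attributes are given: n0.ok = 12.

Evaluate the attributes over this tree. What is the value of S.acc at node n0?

6

1. n0.ok = 12  [given at root]
2. n1.lab = "pv"  ["pv"]
3. n2.lab = true  [true]
4. n2.idx = 30  [30]
5. n3.depth = 13  [terminal]
6. n4.fin = 19  [terminal]
7. n5.fin = 24  [terminal]
8. n2.cnt = "zu"  ["zu"]
9. n2.ok = -2  [e₁.fin - 26]
10. n1.wid = -7  [len(B.cnt) - 9]
11. n1.depth = -5  [len(A.lab) - 7]
12. n1.val = "nx"  ["nx"]
13. n6.depth = -7  [terminal]
14. n7.lab = true  [d.depth > -8]
15. n7.idx = 12  [A.depth + 17]
16. n8.ok = 18  [18]
17. n9.pre = 28  [terminal]
18. n10.tag = false  [terminal]
19. n8.acc = 21  [a.pre * -2 + 77]
20. n7.cnt = "pu"  ["pu"]
21. n7.ok = 5  [S.acc * 2 - 37]
22. n0.acc = 6  [B.ok + A.depth + 6]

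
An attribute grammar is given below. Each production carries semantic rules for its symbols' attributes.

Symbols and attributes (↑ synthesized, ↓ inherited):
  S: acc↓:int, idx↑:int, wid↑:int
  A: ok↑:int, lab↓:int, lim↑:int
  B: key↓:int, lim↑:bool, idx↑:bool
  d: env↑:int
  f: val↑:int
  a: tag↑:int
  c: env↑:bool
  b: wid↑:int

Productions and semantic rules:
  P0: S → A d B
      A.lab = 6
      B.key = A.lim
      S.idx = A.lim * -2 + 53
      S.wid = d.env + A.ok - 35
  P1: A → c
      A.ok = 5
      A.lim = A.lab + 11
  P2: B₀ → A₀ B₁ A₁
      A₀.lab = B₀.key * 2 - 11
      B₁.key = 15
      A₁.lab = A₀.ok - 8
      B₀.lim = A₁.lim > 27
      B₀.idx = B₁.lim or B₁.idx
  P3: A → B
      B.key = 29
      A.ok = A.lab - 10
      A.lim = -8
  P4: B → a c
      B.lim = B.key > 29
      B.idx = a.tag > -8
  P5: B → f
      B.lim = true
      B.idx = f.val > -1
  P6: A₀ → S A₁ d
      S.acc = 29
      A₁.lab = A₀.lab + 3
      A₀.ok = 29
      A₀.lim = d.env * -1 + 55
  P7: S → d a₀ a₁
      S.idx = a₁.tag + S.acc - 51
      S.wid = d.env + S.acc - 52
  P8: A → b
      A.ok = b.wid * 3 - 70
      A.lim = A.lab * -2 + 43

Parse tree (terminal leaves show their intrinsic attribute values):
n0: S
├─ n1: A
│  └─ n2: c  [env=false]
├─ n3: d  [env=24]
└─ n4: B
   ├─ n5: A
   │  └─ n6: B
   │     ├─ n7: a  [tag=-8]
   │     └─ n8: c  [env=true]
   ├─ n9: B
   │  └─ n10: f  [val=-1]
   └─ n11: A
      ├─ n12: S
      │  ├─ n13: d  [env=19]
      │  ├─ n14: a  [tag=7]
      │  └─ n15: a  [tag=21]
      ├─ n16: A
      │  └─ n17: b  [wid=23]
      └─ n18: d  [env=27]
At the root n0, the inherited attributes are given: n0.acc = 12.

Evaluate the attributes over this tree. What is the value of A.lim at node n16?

27

1. n0.acc = 12  [given at root]
2. n1.lab = 6  [6]
3. n2.env = false  [terminal]
4. n1.ok = 5  [5]
5. n1.lim = 17  [A.lab + 11]
6. n3.env = 24  [terminal]
7. n4.key = 17  [A.lim]
8. n5.lab = 23  [B₀.key * 2 - 11]
9. n6.key = 29  [29]
10. n7.tag = -8  [terminal]
11. n8.env = true  [terminal]
12. n6.lim = false  [B.key > 29]
13. n6.idx = false  [a.tag > -8]
14. n5.ok = 13  [A.lab - 10]
15. n5.lim = -8  [-8]
16. n9.key = 15  [15]
17. n10.val = -1  [terminal]
18. n9.lim = true  [true]
19. n9.idx = false  [f.val > -1]
20. n11.lab = 5  [A₀.ok - 8]
21. n12.acc = 29  [29]
22. n13.env = 19  [terminal]
23. n14.tag = 7  [terminal]
24. n15.tag = 21  [terminal]
25. n12.idx = -1  [a₁.tag + S.acc - 51]
26. n12.wid = -4  [d.env + S.acc - 52]
27. n16.lab = 8  [A₀.lab + 3]
28. n17.wid = 23  [terminal]
29. n16.ok = -1  [b.wid * 3 - 70]
30. n16.lim = 27  [A.lab * -2 + 43]
31. n18.env = 27  [terminal]
32. n11.ok = 29  [29]
33. n11.lim = 28  [d.env * -1 + 55]
34. n4.lim = true  [A₁.lim > 27]
35. n4.idx = true  [B₁.lim or B₁.idx]
36. n0.idx = 19  [A.lim * -2 + 53]
37. n0.wid = -6  [d.env + A.ok - 35]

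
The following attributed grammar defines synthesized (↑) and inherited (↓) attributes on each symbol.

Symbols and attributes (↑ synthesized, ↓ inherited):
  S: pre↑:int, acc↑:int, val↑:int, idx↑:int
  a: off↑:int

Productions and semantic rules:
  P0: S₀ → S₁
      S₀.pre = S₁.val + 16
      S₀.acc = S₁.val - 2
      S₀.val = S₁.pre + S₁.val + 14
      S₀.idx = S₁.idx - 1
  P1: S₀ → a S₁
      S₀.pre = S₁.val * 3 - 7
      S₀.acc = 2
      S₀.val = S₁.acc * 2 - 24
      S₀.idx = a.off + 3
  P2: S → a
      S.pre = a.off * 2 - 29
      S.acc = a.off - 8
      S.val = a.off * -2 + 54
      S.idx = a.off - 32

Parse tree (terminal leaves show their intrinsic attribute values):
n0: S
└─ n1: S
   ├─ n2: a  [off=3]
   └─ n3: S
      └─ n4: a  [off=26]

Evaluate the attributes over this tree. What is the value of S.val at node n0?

25

1. n2.off = 3  [terminal]
2. n4.off = 26  [terminal]
3. n3.pre = 23  [a.off * 2 - 29]
4. n3.acc = 18  [a.off - 8]
5. n3.val = 2  [a.off * -2 + 54]
6. n3.idx = -6  [a.off - 32]
7. n1.pre = -1  [S₁.val * 3 - 7]
8. n1.acc = 2  [2]
9. n1.val = 12  [S₁.acc * 2 - 24]
10. n1.idx = 6  [a.off + 3]
11. n0.pre = 28  [S₁.val + 16]
12. n0.acc = 10  [S₁.val - 2]
13. n0.val = 25  [S₁.pre + S₁.val + 14]
14. n0.idx = 5  [S₁.idx - 1]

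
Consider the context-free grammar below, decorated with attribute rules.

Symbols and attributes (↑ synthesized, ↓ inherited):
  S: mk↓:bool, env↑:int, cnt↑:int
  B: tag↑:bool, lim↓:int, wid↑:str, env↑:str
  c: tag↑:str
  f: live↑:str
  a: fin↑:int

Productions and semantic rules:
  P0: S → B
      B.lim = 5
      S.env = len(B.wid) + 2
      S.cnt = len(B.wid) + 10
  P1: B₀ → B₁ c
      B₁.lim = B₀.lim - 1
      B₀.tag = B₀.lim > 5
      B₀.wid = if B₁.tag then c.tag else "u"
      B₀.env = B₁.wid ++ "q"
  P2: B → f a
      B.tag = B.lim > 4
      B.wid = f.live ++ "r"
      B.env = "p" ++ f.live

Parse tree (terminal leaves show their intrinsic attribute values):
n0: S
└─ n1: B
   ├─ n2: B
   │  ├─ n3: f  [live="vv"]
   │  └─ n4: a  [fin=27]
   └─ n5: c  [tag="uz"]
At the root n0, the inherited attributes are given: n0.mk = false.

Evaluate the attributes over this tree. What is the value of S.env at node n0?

1. n0.mk = false  [given at root]
2. n1.lim = 5  [5]
3. n2.lim = 4  [B₀.lim - 1]
4. n3.live = "vv"  [terminal]
5. n4.fin = 27  [terminal]
6. n2.tag = false  [B.lim > 4]
7. n2.wid = "vvr"  [f.live ++ "r"]
8. n2.env = "pvv"  ["p" ++ f.live]
9. n5.tag = "uz"  [terminal]
10. n1.tag = false  [B₀.lim > 5]
11. n1.wid = "u"  [if B₁.tag then c.tag else "u"]
12. n1.env = "vvrq"  [B₁.wid ++ "q"]
13. n0.env = 3  [len(B.wid) + 2]
14. n0.cnt = 11  [len(B.wid) + 10]

3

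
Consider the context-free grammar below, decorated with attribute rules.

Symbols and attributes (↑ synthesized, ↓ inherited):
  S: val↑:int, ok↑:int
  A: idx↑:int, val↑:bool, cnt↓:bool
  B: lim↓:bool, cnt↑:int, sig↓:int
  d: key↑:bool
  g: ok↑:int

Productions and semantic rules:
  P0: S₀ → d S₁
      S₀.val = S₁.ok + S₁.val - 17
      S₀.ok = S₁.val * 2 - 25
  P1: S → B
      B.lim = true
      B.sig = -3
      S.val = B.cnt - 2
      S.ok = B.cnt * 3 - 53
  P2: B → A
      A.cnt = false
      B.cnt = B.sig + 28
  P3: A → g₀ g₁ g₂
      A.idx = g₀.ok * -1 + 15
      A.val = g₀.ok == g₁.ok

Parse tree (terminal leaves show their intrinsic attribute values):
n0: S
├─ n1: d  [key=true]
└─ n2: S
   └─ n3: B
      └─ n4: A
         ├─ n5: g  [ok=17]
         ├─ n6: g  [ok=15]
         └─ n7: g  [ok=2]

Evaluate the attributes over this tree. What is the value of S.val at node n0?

28

1. n1.key = true  [terminal]
2. n3.lim = true  [true]
3. n3.sig = -3  [-3]
4. n4.cnt = false  [false]
5. n5.ok = 17  [terminal]
6. n6.ok = 15  [terminal]
7. n7.ok = 2  [terminal]
8. n4.idx = -2  [g₀.ok * -1 + 15]
9. n4.val = false  [g₀.ok == g₁.ok]
10. n3.cnt = 25  [B.sig + 28]
11. n2.val = 23  [B.cnt - 2]
12. n2.ok = 22  [B.cnt * 3 - 53]
13. n0.val = 28  [S₁.ok + S₁.val - 17]
14. n0.ok = 21  [S₁.val * 2 - 25]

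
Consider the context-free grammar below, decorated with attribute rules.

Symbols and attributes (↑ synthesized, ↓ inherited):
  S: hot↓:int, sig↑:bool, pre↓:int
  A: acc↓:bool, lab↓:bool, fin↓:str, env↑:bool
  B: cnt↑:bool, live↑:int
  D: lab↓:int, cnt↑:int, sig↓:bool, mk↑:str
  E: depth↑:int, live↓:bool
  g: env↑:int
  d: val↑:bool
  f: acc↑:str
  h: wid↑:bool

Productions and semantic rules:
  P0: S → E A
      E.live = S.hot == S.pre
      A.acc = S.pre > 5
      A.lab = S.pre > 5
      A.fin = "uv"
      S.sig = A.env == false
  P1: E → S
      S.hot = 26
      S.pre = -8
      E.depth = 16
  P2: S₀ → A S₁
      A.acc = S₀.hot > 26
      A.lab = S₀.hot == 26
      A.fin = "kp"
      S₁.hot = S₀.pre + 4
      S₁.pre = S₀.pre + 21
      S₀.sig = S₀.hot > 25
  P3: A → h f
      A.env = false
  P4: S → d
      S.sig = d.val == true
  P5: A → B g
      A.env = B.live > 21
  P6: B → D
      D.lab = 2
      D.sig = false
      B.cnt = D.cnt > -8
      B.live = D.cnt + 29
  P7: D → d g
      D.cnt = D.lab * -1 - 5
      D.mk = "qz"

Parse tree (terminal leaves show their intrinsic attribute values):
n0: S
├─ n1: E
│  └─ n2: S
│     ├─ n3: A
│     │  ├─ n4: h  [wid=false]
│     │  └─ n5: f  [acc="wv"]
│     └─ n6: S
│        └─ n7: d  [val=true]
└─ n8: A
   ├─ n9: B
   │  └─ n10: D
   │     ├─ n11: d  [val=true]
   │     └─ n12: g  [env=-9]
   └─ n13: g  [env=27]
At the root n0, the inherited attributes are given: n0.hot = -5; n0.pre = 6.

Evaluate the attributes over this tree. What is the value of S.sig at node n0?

1. n0.hot = -5  [given at root]
2. n0.pre = 6  [given at root]
3. n1.live = false  [S.hot == S.pre]
4. n2.hot = 26  [26]
5. n2.pre = -8  [-8]
6. n3.acc = false  [S₀.hot > 26]
7. n3.lab = true  [S₀.hot == 26]
8. n3.fin = "kp"  ["kp"]
9. n4.wid = false  [terminal]
10. n5.acc = "wv"  [terminal]
11. n3.env = false  [false]
12. n6.hot = -4  [S₀.pre + 4]
13. n6.pre = 13  [S₀.pre + 21]
14. n7.val = true  [terminal]
15. n6.sig = true  [d.val == true]
16. n2.sig = true  [S₀.hot > 25]
17. n1.depth = 16  [16]
18. n8.acc = true  [S.pre > 5]
19. n8.lab = true  [S.pre > 5]
20. n8.fin = "uv"  ["uv"]
21. n10.lab = 2  [2]
22. n10.sig = false  [false]
23. n11.val = true  [terminal]
24. n12.env = -9  [terminal]
25. n10.cnt = -7  [D.lab * -1 - 5]
26. n10.mk = "qz"  ["qz"]
27. n9.cnt = true  [D.cnt > -8]
28. n9.live = 22  [D.cnt + 29]
29. n13.env = 27  [terminal]
30. n8.env = true  [B.live > 21]
31. n0.sig = false  [A.env == false]

false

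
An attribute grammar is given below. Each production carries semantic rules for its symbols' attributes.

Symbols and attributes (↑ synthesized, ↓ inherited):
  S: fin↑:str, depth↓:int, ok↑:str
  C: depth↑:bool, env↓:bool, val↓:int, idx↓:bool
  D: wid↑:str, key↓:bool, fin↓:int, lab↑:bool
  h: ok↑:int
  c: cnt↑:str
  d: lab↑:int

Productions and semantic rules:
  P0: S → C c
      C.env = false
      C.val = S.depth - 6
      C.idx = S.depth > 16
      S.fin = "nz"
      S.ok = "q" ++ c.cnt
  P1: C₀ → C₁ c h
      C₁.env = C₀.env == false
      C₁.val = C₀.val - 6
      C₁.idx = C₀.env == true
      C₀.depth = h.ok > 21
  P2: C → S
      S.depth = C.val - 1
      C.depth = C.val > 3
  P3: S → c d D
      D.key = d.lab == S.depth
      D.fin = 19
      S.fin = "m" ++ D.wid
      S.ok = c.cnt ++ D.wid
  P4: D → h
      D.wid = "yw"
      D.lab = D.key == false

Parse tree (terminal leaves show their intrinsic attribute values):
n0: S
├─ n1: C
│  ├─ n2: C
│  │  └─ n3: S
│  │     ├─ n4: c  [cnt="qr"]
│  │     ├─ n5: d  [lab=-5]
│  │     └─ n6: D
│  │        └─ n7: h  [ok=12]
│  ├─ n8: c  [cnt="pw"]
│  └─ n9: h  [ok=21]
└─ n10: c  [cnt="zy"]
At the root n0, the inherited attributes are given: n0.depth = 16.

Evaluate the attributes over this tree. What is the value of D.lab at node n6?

true

1. n0.depth = 16  [given at root]
2. n1.env = false  [false]
3. n1.val = 10  [S.depth - 6]
4. n1.idx = false  [S.depth > 16]
5. n2.env = true  [C₀.env == false]
6. n2.val = 4  [C₀.val - 6]
7. n2.idx = false  [C₀.env == true]
8. n3.depth = 3  [C.val - 1]
9. n4.cnt = "qr"  [terminal]
10. n5.lab = -5  [terminal]
11. n6.key = false  [d.lab == S.depth]
12. n6.fin = 19  [19]
13. n7.ok = 12  [terminal]
14. n6.wid = "yw"  ["yw"]
15. n6.lab = true  [D.key == false]
16. n3.fin = "myw"  ["m" ++ D.wid]
17. n3.ok = "qryw"  [c.cnt ++ D.wid]
18. n2.depth = true  [C.val > 3]
19. n8.cnt = "pw"  [terminal]
20. n9.ok = 21  [terminal]
21. n1.depth = false  [h.ok > 21]
22. n10.cnt = "zy"  [terminal]
23. n0.fin = "nz"  ["nz"]
24. n0.ok = "qzy"  ["q" ++ c.cnt]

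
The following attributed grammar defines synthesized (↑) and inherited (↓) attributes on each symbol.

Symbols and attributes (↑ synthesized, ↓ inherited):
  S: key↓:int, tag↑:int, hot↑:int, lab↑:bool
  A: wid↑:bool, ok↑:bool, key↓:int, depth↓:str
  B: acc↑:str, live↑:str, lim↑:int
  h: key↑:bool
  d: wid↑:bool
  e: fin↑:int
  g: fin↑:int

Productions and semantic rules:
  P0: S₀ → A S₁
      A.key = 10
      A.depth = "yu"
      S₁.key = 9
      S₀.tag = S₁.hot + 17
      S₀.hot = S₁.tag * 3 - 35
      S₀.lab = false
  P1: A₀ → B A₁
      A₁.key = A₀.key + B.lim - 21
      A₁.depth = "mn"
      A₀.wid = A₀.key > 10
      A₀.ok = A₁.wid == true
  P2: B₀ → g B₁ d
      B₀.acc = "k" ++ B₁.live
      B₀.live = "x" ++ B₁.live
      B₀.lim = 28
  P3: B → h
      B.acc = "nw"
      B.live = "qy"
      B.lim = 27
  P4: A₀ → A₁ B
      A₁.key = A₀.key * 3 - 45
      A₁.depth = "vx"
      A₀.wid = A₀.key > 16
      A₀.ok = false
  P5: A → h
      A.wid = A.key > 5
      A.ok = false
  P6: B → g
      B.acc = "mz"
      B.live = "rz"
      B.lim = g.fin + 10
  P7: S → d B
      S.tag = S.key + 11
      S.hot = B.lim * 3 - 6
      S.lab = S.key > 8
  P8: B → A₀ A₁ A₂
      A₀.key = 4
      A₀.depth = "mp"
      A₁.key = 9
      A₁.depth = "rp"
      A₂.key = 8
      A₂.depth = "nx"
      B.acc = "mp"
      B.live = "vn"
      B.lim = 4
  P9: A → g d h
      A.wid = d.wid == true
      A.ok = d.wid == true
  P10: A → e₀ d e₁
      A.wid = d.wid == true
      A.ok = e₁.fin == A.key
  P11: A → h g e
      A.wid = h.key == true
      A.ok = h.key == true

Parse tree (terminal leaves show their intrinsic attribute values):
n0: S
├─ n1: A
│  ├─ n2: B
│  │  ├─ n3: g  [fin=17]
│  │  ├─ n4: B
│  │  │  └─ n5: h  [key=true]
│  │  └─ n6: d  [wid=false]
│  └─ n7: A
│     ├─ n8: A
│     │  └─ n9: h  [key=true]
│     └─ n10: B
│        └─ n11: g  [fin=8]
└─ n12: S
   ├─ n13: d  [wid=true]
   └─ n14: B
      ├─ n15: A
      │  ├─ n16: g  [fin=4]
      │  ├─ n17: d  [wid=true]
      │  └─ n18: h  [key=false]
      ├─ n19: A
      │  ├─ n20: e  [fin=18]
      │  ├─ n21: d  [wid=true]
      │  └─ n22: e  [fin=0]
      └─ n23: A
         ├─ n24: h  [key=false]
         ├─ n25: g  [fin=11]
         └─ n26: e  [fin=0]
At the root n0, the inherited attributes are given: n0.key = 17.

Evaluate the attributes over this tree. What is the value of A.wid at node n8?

true

1. n0.key = 17  [given at root]
2. n1.key = 10  [10]
3. n1.depth = "yu"  ["yu"]
4. n3.fin = 17  [terminal]
5. n5.key = true  [terminal]
6. n4.acc = "nw"  ["nw"]
7. n4.live = "qy"  ["qy"]
8. n4.lim = 27  [27]
9. n6.wid = false  [terminal]
10. n2.acc = "kqy"  ["k" ++ B₁.live]
11. n2.live = "xqy"  ["x" ++ B₁.live]
12. n2.lim = 28  [28]
13. n7.key = 17  [A₀.key + B.lim - 21]
14. n7.depth = "mn"  ["mn"]
15. n8.key = 6  [A₀.key * 3 - 45]
16. n8.depth = "vx"  ["vx"]
17. n9.key = true  [terminal]
18. n8.wid = true  [A.key > 5]
19. n8.ok = false  [false]
20. n11.fin = 8  [terminal]
21. n10.acc = "mz"  ["mz"]
22. n10.live = "rz"  ["rz"]
23. n10.lim = 18  [g.fin + 10]
24. n7.wid = true  [A₀.key > 16]
25. n7.ok = false  [false]
26. n1.wid = false  [A₀.key > 10]
27. n1.ok = true  [A₁.wid == true]
28. n12.key = 9  [9]
29. n13.wid = true  [terminal]
30. n15.key = 4  [4]
31. n15.depth = "mp"  ["mp"]
32. n16.fin = 4  [terminal]
33. n17.wid = true  [terminal]
34. n18.key = false  [terminal]
35. n15.wid = true  [d.wid == true]
36. n15.ok = true  [d.wid == true]
37. n19.key = 9  [9]
38. n19.depth = "rp"  ["rp"]
39. n20.fin = 18  [terminal]
40. n21.wid = true  [terminal]
41. n22.fin = 0  [terminal]
42. n19.wid = true  [d.wid == true]
43. n19.ok = false  [e₁.fin == A.key]
44. n23.key = 8  [8]
45. n23.depth = "nx"  ["nx"]
46. n24.key = false  [terminal]
47. n25.fin = 11  [terminal]
48. n26.fin = 0  [terminal]
49. n23.wid = false  [h.key == true]
50. n23.ok = false  [h.key == true]
51. n14.acc = "mp"  ["mp"]
52. n14.live = "vn"  ["vn"]
53. n14.lim = 4  [4]
54. n12.tag = 20  [S.key + 11]
55. n12.hot = 6  [B.lim * 3 - 6]
56. n12.lab = true  [S.key > 8]
57. n0.tag = 23  [S₁.hot + 17]
58. n0.hot = 25  [S₁.tag * 3 - 35]
59. n0.lab = false  [false]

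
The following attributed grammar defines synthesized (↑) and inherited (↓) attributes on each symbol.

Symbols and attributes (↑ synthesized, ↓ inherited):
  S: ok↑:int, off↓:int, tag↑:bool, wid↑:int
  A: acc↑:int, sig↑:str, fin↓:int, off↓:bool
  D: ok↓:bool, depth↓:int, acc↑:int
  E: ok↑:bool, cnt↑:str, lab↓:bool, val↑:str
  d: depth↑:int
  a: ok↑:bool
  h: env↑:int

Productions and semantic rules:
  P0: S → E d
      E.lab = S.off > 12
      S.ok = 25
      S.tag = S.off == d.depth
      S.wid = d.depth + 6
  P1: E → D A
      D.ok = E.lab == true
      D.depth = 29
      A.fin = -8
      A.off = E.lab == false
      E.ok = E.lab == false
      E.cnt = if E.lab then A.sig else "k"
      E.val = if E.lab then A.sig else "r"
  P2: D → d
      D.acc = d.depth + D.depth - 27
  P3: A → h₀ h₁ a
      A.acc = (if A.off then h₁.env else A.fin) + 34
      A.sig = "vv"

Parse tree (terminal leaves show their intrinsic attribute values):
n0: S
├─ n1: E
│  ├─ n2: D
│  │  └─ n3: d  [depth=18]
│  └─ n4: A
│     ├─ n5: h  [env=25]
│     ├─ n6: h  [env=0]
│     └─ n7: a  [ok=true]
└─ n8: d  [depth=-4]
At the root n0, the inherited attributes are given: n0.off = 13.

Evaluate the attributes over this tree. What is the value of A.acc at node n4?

26

1. n0.off = 13  [given at root]
2. n1.lab = true  [S.off > 12]
3. n2.ok = true  [E.lab == true]
4. n2.depth = 29  [29]
5. n3.depth = 18  [terminal]
6. n2.acc = 20  [d.depth + D.depth - 27]
7. n4.fin = -8  [-8]
8. n4.off = false  [E.lab == false]
9. n5.env = 25  [terminal]
10. n6.env = 0  [terminal]
11. n7.ok = true  [terminal]
12. n4.acc = 26  [(if A.off then h₁.env else A.fin) + 34]
13. n4.sig = "vv"  ["vv"]
14. n1.ok = false  [E.lab == false]
15. n1.cnt = "vv"  [if E.lab then A.sig else "k"]
16. n1.val = "vv"  [if E.lab then A.sig else "r"]
17. n8.depth = -4  [terminal]
18. n0.ok = 25  [25]
19. n0.tag = false  [S.off == d.depth]
20. n0.wid = 2  [d.depth + 6]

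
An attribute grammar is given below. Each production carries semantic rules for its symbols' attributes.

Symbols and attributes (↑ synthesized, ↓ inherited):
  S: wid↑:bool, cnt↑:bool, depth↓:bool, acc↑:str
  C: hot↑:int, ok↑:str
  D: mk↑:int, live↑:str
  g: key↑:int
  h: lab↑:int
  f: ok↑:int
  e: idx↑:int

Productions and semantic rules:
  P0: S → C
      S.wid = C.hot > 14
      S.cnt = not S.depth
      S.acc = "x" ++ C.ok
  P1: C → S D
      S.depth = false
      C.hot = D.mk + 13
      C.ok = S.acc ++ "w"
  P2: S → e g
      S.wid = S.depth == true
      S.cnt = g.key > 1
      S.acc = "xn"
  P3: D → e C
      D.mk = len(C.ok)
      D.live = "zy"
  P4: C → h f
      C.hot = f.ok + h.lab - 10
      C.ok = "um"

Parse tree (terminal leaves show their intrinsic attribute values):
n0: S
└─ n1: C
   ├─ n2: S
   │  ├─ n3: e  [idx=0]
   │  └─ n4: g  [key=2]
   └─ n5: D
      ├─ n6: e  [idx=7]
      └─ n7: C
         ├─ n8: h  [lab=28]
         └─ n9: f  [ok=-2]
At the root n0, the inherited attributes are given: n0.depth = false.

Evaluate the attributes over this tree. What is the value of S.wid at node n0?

1. n0.depth = false  [given at root]
2. n2.depth = false  [false]
3. n3.idx = 0  [terminal]
4. n4.key = 2  [terminal]
5. n2.wid = false  [S.depth == true]
6. n2.cnt = true  [g.key > 1]
7. n2.acc = "xn"  ["xn"]
8. n6.idx = 7  [terminal]
9. n8.lab = 28  [terminal]
10. n9.ok = -2  [terminal]
11. n7.hot = 16  [f.ok + h.lab - 10]
12. n7.ok = "um"  ["um"]
13. n5.mk = 2  [len(C.ok)]
14. n5.live = "zy"  ["zy"]
15. n1.hot = 15  [D.mk + 13]
16. n1.ok = "xnw"  [S.acc ++ "w"]
17. n0.wid = true  [C.hot > 14]
18. n0.cnt = true  [not S.depth]
19. n0.acc = "xxnw"  ["x" ++ C.ok]

true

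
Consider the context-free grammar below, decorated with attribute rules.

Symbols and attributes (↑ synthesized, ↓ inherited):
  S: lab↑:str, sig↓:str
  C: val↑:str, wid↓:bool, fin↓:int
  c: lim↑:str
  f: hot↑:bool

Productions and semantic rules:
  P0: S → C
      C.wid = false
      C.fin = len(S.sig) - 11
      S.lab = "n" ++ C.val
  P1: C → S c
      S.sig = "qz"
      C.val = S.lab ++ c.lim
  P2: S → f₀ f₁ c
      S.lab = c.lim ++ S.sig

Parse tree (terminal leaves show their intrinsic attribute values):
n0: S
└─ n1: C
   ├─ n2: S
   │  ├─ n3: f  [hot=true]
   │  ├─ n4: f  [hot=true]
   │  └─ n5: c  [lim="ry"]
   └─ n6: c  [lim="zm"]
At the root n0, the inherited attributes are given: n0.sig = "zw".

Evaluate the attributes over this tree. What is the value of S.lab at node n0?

1. n0.sig = "zw"  [given at root]
2. n1.wid = false  [false]
3. n1.fin = -9  [len(S.sig) - 11]
4. n2.sig = "qz"  ["qz"]
5. n3.hot = true  [terminal]
6. n4.hot = true  [terminal]
7. n5.lim = "ry"  [terminal]
8. n2.lab = "ryqz"  [c.lim ++ S.sig]
9. n6.lim = "zm"  [terminal]
10. n1.val = "ryqzzm"  [S.lab ++ c.lim]
11. n0.lab = "nryqzzm"  ["n" ++ C.val]

"nryqzzm"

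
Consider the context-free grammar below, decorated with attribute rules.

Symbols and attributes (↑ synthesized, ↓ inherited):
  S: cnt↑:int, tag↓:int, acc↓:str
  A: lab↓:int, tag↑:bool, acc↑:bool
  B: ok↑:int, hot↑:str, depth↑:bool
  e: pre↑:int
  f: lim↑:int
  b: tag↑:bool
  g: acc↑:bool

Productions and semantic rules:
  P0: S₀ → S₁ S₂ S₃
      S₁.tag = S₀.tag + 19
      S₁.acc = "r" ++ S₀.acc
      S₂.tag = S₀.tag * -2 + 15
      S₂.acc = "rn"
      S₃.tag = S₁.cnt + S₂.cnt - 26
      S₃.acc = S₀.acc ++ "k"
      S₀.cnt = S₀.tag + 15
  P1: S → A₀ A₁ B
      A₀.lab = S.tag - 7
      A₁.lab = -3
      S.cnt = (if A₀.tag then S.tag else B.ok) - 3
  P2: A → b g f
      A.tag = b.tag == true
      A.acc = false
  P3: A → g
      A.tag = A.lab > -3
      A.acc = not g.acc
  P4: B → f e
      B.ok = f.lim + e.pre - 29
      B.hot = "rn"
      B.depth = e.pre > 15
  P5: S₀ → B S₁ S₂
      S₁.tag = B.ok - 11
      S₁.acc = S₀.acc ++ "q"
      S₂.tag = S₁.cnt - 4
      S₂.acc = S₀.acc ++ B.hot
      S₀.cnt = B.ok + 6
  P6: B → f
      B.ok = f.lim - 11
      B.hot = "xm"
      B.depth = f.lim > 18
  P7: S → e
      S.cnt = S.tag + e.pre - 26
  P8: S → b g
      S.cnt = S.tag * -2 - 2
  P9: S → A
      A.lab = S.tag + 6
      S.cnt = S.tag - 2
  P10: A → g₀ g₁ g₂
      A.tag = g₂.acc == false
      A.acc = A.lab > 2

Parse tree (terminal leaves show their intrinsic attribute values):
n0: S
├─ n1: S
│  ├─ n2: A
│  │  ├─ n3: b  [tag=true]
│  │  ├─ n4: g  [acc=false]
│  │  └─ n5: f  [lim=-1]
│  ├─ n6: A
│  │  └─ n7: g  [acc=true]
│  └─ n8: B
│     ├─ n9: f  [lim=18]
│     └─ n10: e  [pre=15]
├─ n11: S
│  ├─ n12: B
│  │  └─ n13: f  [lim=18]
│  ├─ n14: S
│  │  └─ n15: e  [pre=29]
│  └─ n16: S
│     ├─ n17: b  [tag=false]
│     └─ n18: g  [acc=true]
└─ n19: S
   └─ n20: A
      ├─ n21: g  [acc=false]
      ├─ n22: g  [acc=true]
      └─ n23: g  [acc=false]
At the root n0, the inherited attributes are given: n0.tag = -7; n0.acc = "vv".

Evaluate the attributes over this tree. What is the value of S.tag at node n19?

-4

1. n0.tag = -7  [given at root]
2. n0.acc = "vv"  [given at root]
3. n1.tag = 12  [S₀.tag + 19]
4. n1.acc = "rvv"  ["r" ++ S₀.acc]
5. n2.lab = 5  [S.tag - 7]
6. n3.tag = true  [terminal]
7. n4.acc = false  [terminal]
8. n5.lim = -1  [terminal]
9. n2.tag = true  [b.tag == true]
10. n2.acc = false  [false]
11. n6.lab = -3  [-3]
12. n7.acc = true  [terminal]
13. n6.tag = false  [A.lab > -3]
14. n6.acc = false  [not g.acc]
15. n9.lim = 18  [terminal]
16. n10.pre = 15  [terminal]
17. n8.ok = 4  [f.lim + e.pre - 29]
18. n8.hot = "rn"  ["rn"]
19. n8.depth = false  [e.pre > 15]
20. n1.cnt = 9  [(if A₀.tag then S.tag else B.ok) - 3]
21. n11.tag = 29  [S₀.tag * -2 + 15]
22. n11.acc = "rn"  ["rn"]
23. n13.lim = 18  [terminal]
24. n12.ok = 7  [f.lim - 11]
25. n12.hot = "xm"  ["xm"]
26. n12.depth = false  [f.lim > 18]
27. n14.tag = -4  [B.ok - 11]
28. n14.acc = "rnq"  [S₀.acc ++ "q"]
29. n15.pre = 29  [terminal]
30. n14.cnt = -1  [S.tag + e.pre - 26]
31. n16.tag = -5  [S₁.cnt - 4]
32. n16.acc = "rnxm"  [S₀.acc ++ B.hot]
33. n17.tag = false  [terminal]
34. n18.acc = true  [terminal]
35. n16.cnt = 8  [S.tag * -2 - 2]
36. n11.cnt = 13  [B.ok + 6]
37. n19.tag = -4  [S₁.cnt + S₂.cnt - 26]
38. n19.acc = "vvk"  [S₀.acc ++ "k"]
39. n20.lab = 2  [S.tag + 6]
40. n21.acc = false  [terminal]
41. n22.acc = true  [terminal]
42. n23.acc = false  [terminal]
43. n20.tag = true  [g₂.acc == false]
44. n20.acc = false  [A.lab > 2]
45. n19.cnt = -6  [S.tag - 2]
46. n0.cnt = 8  [S₀.tag + 15]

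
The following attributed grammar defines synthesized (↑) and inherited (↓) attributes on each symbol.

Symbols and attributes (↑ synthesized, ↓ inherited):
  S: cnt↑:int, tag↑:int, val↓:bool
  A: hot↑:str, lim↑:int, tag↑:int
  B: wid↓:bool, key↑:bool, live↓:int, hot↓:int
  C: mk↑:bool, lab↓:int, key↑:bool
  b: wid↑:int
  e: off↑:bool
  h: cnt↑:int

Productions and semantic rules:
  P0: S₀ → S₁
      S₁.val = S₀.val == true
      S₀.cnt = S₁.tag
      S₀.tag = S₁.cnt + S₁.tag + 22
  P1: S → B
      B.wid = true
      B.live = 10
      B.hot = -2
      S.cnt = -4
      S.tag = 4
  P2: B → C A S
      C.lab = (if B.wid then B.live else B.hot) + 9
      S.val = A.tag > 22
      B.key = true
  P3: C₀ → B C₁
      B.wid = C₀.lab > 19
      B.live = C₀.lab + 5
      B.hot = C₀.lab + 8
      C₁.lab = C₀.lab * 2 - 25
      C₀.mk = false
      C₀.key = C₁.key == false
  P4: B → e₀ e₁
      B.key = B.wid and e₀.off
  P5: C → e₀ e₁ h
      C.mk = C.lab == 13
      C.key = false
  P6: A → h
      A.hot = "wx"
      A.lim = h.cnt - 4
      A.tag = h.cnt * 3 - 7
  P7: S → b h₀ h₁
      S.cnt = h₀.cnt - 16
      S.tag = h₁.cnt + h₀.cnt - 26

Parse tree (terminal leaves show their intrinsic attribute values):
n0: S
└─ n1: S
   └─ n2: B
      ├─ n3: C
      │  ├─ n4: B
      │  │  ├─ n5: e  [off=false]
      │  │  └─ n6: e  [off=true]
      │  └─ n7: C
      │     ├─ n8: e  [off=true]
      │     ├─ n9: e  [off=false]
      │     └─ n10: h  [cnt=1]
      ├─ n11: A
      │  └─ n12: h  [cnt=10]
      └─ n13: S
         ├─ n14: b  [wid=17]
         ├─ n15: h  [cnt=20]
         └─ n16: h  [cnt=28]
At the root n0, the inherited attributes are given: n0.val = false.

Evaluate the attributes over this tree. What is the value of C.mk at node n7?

true

1. n0.val = false  [given at root]
2. n1.val = false  [S₀.val == true]
3. n2.wid = true  [true]
4. n2.live = 10  [10]
5. n2.hot = -2  [-2]
6. n3.lab = 19  [(if B.wid then B.live else B.hot) + 9]
7. n4.wid = false  [C₀.lab > 19]
8. n4.live = 24  [C₀.lab + 5]
9. n4.hot = 27  [C₀.lab + 8]
10. n5.off = false  [terminal]
11. n6.off = true  [terminal]
12. n4.key = false  [B.wid and e₀.off]
13. n7.lab = 13  [C₀.lab * 2 - 25]
14. n8.off = true  [terminal]
15. n9.off = false  [terminal]
16. n10.cnt = 1  [terminal]
17. n7.mk = true  [C.lab == 13]
18. n7.key = false  [false]
19. n3.mk = false  [false]
20. n3.key = true  [C₁.key == false]
21. n12.cnt = 10  [terminal]
22. n11.hot = "wx"  ["wx"]
23. n11.lim = 6  [h.cnt - 4]
24. n11.tag = 23  [h.cnt * 3 - 7]
25. n13.val = true  [A.tag > 22]
26. n14.wid = 17  [terminal]
27. n15.cnt = 20  [terminal]
28. n16.cnt = 28  [terminal]
29. n13.cnt = 4  [h₀.cnt - 16]
30. n13.tag = 22  [h₁.cnt + h₀.cnt - 26]
31. n2.key = true  [true]
32. n1.cnt = -4  [-4]
33. n1.tag = 4  [4]
34. n0.cnt = 4  [S₁.tag]
35. n0.tag = 22  [S₁.cnt + S₁.tag + 22]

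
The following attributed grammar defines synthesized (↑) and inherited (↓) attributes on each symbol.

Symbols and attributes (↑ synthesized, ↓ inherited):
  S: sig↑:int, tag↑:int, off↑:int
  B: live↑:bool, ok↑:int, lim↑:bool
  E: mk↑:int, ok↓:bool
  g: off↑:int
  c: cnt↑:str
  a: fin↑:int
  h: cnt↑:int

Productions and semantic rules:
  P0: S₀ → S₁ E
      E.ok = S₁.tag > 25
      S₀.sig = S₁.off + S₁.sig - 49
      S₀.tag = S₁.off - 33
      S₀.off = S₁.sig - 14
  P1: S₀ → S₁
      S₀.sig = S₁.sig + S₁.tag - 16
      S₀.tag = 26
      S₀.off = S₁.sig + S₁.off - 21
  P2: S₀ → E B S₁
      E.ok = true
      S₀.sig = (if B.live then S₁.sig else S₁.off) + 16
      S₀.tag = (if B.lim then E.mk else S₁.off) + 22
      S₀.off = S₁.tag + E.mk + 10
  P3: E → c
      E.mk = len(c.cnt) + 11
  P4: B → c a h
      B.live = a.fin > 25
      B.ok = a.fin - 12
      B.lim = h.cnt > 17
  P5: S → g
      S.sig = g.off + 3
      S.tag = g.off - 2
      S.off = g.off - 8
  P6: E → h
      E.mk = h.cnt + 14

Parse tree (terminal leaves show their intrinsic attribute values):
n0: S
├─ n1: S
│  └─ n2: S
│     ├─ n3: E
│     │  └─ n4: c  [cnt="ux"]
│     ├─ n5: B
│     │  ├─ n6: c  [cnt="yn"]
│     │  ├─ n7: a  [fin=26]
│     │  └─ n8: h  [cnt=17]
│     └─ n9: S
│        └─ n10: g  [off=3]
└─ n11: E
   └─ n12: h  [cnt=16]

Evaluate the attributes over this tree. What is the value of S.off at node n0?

9

1. n3.ok = true  [true]
2. n4.cnt = "ux"  [terminal]
3. n3.mk = 13  [len(c.cnt) + 11]
4. n6.cnt = "yn"  [terminal]
5. n7.fin = 26  [terminal]
6. n8.cnt = 17  [terminal]
7. n5.live = true  [a.fin > 25]
8. n5.ok = 14  [a.fin - 12]
9. n5.lim = false  [h.cnt > 17]
10. n10.off = 3  [terminal]
11. n9.sig = 6  [g.off + 3]
12. n9.tag = 1  [g.off - 2]
13. n9.off = -5  [g.off - 8]
14. n2.sig = 22  [(if B.live then S₁.sig else S₁.off) + 16]
15. n2.tag = 17  [(if B.lim then E.mk else S₁.off) + 22]
16. n2.off = 24  [S₁.tag + E.mk + 10]
17. n1.sig = 23  [S₁.sig + S₁.tag - 16]
18. n1.tag = 26  [26]
19. n1.off = 25  [S₁.sig + S₁.off - 21]
20. n11.ok = true  [S₁.tag > 25]
21. n12.cnt = 16  [terminal]
22. n11.mk = 30  [h.cnt + 14]
23. n0.sig = -1  [S₁.off + S₁.sig - 49]
24. n0.tag = -8  [S₁.off - 33]
25. n0.off = 9  [S₁.sig - 14]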